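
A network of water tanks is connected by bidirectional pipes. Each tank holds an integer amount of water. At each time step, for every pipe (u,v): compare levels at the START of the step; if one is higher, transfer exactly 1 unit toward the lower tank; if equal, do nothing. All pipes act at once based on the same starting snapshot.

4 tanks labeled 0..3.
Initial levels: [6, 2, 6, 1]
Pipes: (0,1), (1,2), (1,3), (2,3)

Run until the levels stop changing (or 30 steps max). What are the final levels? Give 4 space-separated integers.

Answer: 4 5 3 3

Derivation:
Step 1: flows [0->1,2->1,1->3,2->3] -> levels [5 3 4 3]
Step 2: flows [0->1,2->1,1=3,2->3] -> levels [4 5 2 4]
Step 3: flows [1->0,1->2,1->3,3->2] -> levels [5 2 4 4]
Step 4: flows [0->1,2->1,3->1,2=3] -> levels [4 5 3 3]
Step 5: flows [1->0,1->2,1->3,2=3] -> levels [5 2 4 4]
  -> period-2 cycle: step 5 state = step 3 state; never stabilizes
  -> state at step 30: (30-3) mod 2 = 1, same as step 4 -> [4 5 3 3]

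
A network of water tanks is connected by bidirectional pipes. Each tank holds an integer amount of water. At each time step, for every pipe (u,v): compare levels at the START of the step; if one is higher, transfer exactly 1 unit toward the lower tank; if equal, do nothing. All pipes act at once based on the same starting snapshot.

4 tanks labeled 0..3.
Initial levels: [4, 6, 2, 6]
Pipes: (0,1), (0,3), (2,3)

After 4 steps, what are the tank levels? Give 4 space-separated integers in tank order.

Answer: 4 5 4 5

Derivation:
Step 1: flows [1->0,3->0,3->2] -> levels [6 5 3 4]
Step 2: flows [0->1,0->3,3->2] -> levels [4 6 4 4]
Step 3: flows [1->0,0=3,2=3] -> levels [5 5 4 4]
Step 4: flows [0=1,0->3,2=3] -> levels [4 5 4 5]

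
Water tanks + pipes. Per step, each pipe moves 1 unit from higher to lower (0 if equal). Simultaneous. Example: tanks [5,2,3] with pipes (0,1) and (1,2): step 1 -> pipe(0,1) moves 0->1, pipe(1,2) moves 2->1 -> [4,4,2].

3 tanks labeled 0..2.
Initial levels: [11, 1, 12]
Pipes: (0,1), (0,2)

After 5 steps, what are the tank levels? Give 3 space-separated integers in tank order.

Answer: 9 6 9

Derivation:
Step 1: flows [0->1,2->0] -> levels [11 2 11]
Step 2: flows [0->1,0=2] -> levels [10 3 11]
Step 3: flows [0->1,2->0] -> levels [10 4 10]
Step 4: flows [0->1,0=2] -> levels [9 5 10]
Step 5: flows [0->1,2->0] -> levels [9 6 9]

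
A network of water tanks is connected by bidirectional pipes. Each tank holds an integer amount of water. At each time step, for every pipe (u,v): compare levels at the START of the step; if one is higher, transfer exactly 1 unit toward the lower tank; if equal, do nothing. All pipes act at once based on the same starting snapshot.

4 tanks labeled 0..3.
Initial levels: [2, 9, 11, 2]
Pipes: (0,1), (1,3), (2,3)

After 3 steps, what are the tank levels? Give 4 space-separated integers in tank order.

Step 1: flows [1->0,1->3,2->3] -> levels [3 7 10 4]
Step 2: flows [1->0,1->3,2->3] -> levels [4 5 9 6]
Step 3: flows [1->0,3->1,2->3] -> levels [5 5 8 6]

Answer: 5 5 8 6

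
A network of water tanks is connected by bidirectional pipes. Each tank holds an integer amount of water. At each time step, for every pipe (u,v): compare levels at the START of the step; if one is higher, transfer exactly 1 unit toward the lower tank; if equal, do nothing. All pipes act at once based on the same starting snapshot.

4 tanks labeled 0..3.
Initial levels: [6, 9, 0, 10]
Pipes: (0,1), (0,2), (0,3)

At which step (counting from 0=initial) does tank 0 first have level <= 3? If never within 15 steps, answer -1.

Step 1: flows [1->0,0->2,3->0] -> levels [7 8 1 9]
Step 2: flows [1->0,0->2,3->0] -> levels [8 7 2 8]
Step 3: flows [0->1,0->2,0=3] -> levels [6 8 3 8]
Step 4: flows [1->0,0->2,3->0] -> levels [7 7 4 7]
Step 5: flows [0=1,0->2,0=3] -> levels [6 7 5 7]
Step 6: flows [1->0,0->2,3->0] -> levels [7 6 6 6]
Step 7: flows [0->1,0->2,0->3] -> levels [4 7 7 7]
Step 8: flows [1->0,2->0,3->0] -> levels [7 6 6 6]
  -> period-2 cycle (repeats step 6); tank 0 never drops to <=3
Tank 0 never reaches <=3 within 15 steps

Answer: -1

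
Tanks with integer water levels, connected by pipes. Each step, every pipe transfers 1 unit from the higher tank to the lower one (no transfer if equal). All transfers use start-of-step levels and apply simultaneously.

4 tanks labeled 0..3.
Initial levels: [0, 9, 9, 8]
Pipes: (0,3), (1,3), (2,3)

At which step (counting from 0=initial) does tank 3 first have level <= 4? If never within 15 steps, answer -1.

Step 1: flows [3->0,1->3,2->3] -> levels [1 8 8 9]
Step 2: flows [3->0,3->1,3->2] -> levels [2 9 9 6]
Step 3: flows [3->0,1->3,2->3] -> levels [3 8 8 7]
Step 4: flows [3->0,1->3,2->3] -> levels [4 7 7 8]
Step 5: flows [3->0,3->1,3->2] -> levels [5 8 8 5]
Step 6: flows [0=3,1->3,2->3] -> levels [5 7 7 7]
Step 7: flows [3->0,1=3,2=3] -> levels [6 7 7 6]
Step 8: flows [0=3,1->3,2->3] -> levels [6 6 6 8]
Step 9: flows [3->0,3->1,3->2] -> levels [7 7 7 5]
Step 10: flows [0->3,1->3,2->3] -> levels [6 6 6 8]
  -> period-2 cycle (repeats step 8); tank 3 never drops to <=4
Tank 3 never reaches <=4 within 15 steps

Answer: -1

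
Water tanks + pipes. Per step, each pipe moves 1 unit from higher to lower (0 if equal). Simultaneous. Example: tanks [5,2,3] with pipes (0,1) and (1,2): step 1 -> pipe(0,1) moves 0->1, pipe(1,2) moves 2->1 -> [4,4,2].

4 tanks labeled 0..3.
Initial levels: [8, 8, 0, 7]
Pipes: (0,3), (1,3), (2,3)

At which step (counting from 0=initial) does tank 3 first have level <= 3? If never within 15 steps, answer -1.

Answer: -1

Derivation:
Step 1: flows [0->3,1->3,3->2] -> levels [7 7 1 8]
Step 2: flows [3->0,3->1,3->2] -> levels [8 8 2 5]
Step 3: flows [0->3,1->3,3->2] -> levels [7 7 3 6]
Step 4: flows [0->3,1->3,3->2] -> levels [6 6 4 7]
Step 5: flows [3->0,3->1,3->2] -> levels [7 7 5 4]
Step 6: flows [0->3,1->3,2->3] -> levels [6 6 4 7]
  -> period-2 cycle (repeats step 4); tank 3 never drops to <=3
Tank 3 never reaches <=3 within 15 steps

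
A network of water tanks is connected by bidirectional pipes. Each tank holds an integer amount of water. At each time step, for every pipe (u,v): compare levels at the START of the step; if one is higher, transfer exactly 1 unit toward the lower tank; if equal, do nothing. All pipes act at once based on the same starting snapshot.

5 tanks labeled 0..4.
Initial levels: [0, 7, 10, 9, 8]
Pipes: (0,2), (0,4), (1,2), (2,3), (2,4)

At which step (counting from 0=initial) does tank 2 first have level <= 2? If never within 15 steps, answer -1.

Answer: -1

Derivation:
Step 1: flows [2->0,4->0,2->1,2->3,2->4] -> levels [2 8 6 10 8]
Step 2: flows [2->0,4->0,1->2,3->2,4->2] -> levels [4 7 8 9 6]
Step 3: flows [2->0,4->0,2->1,3->2,2->4] -> levels [6 8 6 8 6]
Step 4: flows [0=2,0=4,1->2,3->2,2=4] -> levels [6 7 8 7 6]
Step 5: flows [2->0,0=4,2->1,2->3,2->4] -> levels [7 8 4 8 7]
Step 6: flows [0->2,0=4,1->2,3->2,4->2] -> levels [6 7 8 7 6]
  -> period-2 cycle (repeats step 4); tank 2 never drops to <=2
Tank 2 never reaches <=2 within 15 steps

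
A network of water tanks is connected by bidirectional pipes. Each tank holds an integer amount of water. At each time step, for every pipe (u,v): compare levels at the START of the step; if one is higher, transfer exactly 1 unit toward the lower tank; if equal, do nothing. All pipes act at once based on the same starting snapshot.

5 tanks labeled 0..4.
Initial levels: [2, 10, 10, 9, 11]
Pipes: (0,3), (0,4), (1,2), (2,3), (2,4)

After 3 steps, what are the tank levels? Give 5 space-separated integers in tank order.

Step 1: flows [3->0,4->0,1=2,2->3,4->2] -> levels [4 10 10 9 9]
Step 2: flows [3->0,4->0,1=2,2->3,2->4] -> levels [6 10 8 9 9]
Step 3: flows [3->0,4->0,1->2,3->2,4->2] -> levels [8 9 11 7 7]

Answer: 8 9 11 7 7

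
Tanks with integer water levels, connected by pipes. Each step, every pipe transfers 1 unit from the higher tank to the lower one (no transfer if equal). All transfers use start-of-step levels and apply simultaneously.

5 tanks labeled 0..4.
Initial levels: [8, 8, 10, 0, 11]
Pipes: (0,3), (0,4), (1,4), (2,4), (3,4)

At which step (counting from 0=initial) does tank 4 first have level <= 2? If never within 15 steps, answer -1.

Step 1: flows [0->3,4->0,4->1,4->2,4->3] -> levels [8 9 11 2 7]
Step 2: flows [0->3,0->4,1->4,2->4,4->3] -> levels [6 8 10 4 9]
Step 3: flows [0->3,4->0,4->1,2->4,4->3] -> levels [6 9 9 6 7]
Step 4: flows [0=3,4->0,1->4,2->4,4->3] -> levels [7 8 8 7 7]
Step 5: flows [0=3,0=4,1->4,2->4,3=4] -> levels [7 7 7 7 9]
Step 6: flows [0=3,4->0,4->1,4->2,4->3] -> levels [8 8 8 8 5]
Step 7: flows [0=3,0->4,1->4,2->4,3->4] -> levels [7 7 7 7 9]
  -> period-2 cycle (repeats step 5); tank 4 never drops to <=2
Tank 4 never reaches <=2 within 15 steps

Answer: -1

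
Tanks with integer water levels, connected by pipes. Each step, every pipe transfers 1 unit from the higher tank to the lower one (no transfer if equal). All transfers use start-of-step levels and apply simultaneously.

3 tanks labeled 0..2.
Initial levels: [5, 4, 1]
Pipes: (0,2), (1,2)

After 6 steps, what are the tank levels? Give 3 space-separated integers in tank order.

Answer: 3 3 4

Derivation:
Step 1: flows [0->2,1->2] -> levels [4 3 3]
Step 2: flows [0->2,1=2] -> levels [3 3 4]
Step 3: flows [2->0,2->1] -> levels [4 4 2]
Step 4: flows [0->2,1->2] -> levels [3 3 4]
  -> period-2 cycle: step 4 state = step 2 state
  -> state at step 6: (6-2) mod 2 = 0, same as step 2 -> [3 3 4]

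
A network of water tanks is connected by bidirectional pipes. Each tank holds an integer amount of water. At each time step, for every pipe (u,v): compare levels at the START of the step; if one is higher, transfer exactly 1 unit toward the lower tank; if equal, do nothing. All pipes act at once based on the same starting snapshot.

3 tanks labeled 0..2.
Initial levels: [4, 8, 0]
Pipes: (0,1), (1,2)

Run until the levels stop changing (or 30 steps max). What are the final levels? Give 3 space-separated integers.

Step 1: flows [1->0,1->2] -> levels [5 6 1]
Step 2: flows [1->0,1->2] -> levels [6 4 2]
Step 3: flows [0->1,1->2] -> levels [5 4 3]
Step 4: flows [0->1,1->2] -> levels [4 4 4]
Step 5: flows [0=1,1=2] -> levels [4 4 4]
  -> stable (no change)

Answer: 4 4 4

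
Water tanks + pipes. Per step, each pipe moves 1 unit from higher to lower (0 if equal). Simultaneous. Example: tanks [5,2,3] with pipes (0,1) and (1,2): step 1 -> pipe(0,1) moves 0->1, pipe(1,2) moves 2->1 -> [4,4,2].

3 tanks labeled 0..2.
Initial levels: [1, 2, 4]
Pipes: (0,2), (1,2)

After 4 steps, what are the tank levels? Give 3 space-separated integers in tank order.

Answer: 2 2 3

Derivation:
Step 1: flows [2->0,2->1] -> levels [2 3 2]
Step 2: flows [0=2,1->2] -> levels [2 2 3]
Step 3: flows [2->0,2->1] -> levels [3 3 1]
Step 4: flows [0->2,1->2] -> levels [2 2 3]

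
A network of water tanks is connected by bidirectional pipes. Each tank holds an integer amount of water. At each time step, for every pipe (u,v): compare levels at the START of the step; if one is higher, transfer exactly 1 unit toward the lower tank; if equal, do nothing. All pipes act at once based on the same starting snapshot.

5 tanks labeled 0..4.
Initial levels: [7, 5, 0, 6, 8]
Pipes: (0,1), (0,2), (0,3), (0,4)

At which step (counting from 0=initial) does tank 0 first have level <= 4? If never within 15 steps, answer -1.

Step 1: flows [0->1,0->2,0->3,4->0] -> levels [5 6 1 7 7]
Step 2: flows [1->0,0->2,3->0,4->0] -> levels [7 5 2 6 6]
Step 3: flows [0->1,0->2,0->3,0->4] -> levels [3 6 3 7 7]
Tank 0 first reaches <=4 at step 3

Answer: 3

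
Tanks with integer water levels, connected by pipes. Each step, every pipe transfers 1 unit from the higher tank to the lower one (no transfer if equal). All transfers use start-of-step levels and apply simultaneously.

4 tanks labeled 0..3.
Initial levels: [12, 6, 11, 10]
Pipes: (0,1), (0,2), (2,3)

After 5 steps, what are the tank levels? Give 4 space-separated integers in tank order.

Answer: 8 10 11 10

Derivation:
Step 1: flows [0->1,0->2,2->3] -> levels [10 7 11 11]
Step 2: flows [0->1,2->0,2=3] -> levels [10 8 10 11]
Step 3: flows [0->1,0=2,3->2] -> levels [9 9 11 10]
Step 4: flows [0=1,2->0,2->3] -> levels [10 9 9 11]
Step 5: flows [0->1,0->2,3->2] -> levels [8 10 11 10]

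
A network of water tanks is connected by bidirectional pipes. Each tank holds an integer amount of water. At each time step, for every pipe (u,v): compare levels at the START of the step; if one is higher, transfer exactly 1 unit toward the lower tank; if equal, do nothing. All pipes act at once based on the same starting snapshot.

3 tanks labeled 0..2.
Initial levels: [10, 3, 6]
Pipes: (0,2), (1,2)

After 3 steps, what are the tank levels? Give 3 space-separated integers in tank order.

Answer: 7 6 6

Derivation:
Step 1: flows [0->2,2->1] -> levels [9 4 6]
Step 2: flows [0->2,2->1] -> levels [8 5 6]
Step 3: flows [0->2,2->1] -> levels [7 6 6]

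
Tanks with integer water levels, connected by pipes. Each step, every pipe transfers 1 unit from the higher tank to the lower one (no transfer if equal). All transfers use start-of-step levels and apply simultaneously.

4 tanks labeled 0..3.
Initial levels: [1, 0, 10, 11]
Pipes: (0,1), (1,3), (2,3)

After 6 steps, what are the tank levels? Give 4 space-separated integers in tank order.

Step 1: flows [0->1,3->1,3->2] -> levels [0 2 11 9]
Step 2: flows [1->0,3->1,2->3] -> levels [1 2 10 9]
Step 3: flows [1->0,3->1,2->3] -> levels [2 2 9 9]
Step 4: flows [0=1,3->1,2=3] -> levels [2 3 9 8]
Step 5: flows [1->0,3->1,2->3] -> levels [3 3 8 8]
Step 6: flows [0=1,3->1,2=3] -> levels [3 4 8 7]

Answer: 3 4 8 7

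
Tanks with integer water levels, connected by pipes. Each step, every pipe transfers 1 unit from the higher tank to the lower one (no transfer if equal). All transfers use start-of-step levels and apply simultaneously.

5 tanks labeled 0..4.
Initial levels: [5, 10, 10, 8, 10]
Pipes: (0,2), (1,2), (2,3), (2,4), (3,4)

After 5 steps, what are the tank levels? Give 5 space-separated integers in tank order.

Answer: 8 10 6 10 9

Derivation:
Step 1: flows [2->0,1=2,2->3,2=4,4->3] -> levels [6 10 8 10 9]
Step 2: flows [2->0,1->2,3->2,4->2,3->4] -> levels [7 9 10 8 9]
Step 3: flows [2->0,2->1,2->3,2->4,4->3] -> levels [8 10 6 10 9]
Step 4: flows [0->2,1->2,3->2,4->2,3->4] -> levels [7 9 10 8 9]
  -> period-2 cycle: step 4 state = step 2 state
  -> state at step 5: (5-2) mod 2 = 1, same as step 3 -> [8 10 6 10 9]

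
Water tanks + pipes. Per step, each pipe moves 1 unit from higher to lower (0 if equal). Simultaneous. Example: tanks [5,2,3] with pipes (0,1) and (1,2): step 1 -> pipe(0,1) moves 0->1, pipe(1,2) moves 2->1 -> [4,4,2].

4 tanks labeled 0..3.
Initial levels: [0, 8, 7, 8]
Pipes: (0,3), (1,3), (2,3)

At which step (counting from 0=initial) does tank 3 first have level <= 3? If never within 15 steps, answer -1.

Step 1: flows [3->0,1=3,3->2] -> levels [1 8 8 6]
Step 2: flows [3->0,1->3,2->3] -> levels [2 7 7 7]
Step 3: flows [3->0,1=3,2=3] -> levels [3 7 7 6]
Step 4: flows [3->0,1->3,2->3] -> levels [4 6 6 7]
Step 5: flows [3->0,3->1,3->2] -> levels [5 7 7 4]
Step 6: flows [0->3,1->3,2->3] -> levels [4 6 6 7]
  -> period-2 cycle (repeats step 4); tank 3 never drops to <=3
Tank 3 never reaches <=3 within 15 steps

Answer: -1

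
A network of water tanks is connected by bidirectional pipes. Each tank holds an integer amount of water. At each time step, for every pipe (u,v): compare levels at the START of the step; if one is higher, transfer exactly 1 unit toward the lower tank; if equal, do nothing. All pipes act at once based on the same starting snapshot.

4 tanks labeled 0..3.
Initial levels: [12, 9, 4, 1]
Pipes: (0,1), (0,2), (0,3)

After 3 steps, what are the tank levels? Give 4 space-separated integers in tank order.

Step 1: flows [0->1,0->2,0->3] -> levels [9 10 5 2]
Step 2: flows [1->0,0->2,0->3] -> levels [8 9 6 3]
Step 3: flows [1->0,0->2,0->3] -> levels [7 8 7 4]

Answer: 7 8 7 4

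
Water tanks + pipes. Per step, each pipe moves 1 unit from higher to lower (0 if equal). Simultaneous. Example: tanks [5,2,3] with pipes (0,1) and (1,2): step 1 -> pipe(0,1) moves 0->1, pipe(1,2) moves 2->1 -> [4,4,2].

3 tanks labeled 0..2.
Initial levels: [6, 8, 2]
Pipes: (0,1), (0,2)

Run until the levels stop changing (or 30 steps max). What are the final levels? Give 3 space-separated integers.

Step 1: flows [1->0,0->2] -> levels [6 7 3]
Step 2: flows [1->0,0->2] -> levels [6 6 4]
Step 3: flows [0=1,0->2] -> levels [5 6 5]
Step 4: flows [1->0,0=2] -> levels [6 5 5]
Step 5: flows [0->1,0->2] -> levels [4 6 6]
Step 6: flows [1->0,2->0] -> levels [6 5 5]
  -> period-2 cycle: step 6 state = step 4 state; never stabilizes
  -> state at step 30: (30-4) mod 2 = 0, same as step 4 -> [6 5 5]

Answer: 6 5 5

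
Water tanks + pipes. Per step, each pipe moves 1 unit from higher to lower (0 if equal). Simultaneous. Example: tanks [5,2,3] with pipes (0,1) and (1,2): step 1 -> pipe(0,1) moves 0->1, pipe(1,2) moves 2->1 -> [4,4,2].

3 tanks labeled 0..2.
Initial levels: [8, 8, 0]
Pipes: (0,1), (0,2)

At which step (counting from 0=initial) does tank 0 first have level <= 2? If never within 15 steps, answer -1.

Answer: -1

Derivation:
Step 1: flows [0=1,0->2] -> levels [7 8 1]
Step 2: flows [1->0,0->2] -> levels [7 7 2]
Step 3: flows [0=1,0->2] -> levels [6 7 3]
Step 4: flows [1->0,0->2] -> levels [6 6 4]
Step 5: flows [0=1,0->2] -> levels [5 6 5]
Step 6: flows [1->0,0=2] -> levels [6 5 5]
Step 7: flows [0->1,0->2] -> levels [4 6 6]
Step 8: flows [1->0,2->0] -> levels [6 5 5]
  -> period-2 cycle (repeats step 6); tank 0 never drops to <=2
Tank 0 never reaches <=2 within 15 steps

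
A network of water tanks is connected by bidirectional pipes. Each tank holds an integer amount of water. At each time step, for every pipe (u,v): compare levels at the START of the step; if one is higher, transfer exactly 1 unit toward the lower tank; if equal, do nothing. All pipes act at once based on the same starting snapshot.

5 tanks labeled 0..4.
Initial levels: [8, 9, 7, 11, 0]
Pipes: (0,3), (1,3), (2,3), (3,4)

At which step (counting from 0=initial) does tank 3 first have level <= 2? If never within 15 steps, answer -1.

Answer: -1

Derivation:
Step 1: flows [3->0,3->1,3->2,3->4] -> levels [9 10 8 7 1]
Step 2: flows [0->3,1->3,2->3,3->4] -> levels [8 9 7 9 2]
Step 3: flows [3->0,1=3,3->2,3->4] -> levels [9 9 8 6 3]
Step 4: flows [0->3,1->3,2->3,3->4] -> levels [8 8 7 8 4]
Step 5: flows [0=3,1=3,3->2,3->4] -> levels [8 8 8 6 5]
Step 6: flows [0->3,1->3,2->3,3->4] -> levels [7 7 7 8 6]
Step 7: flows [3->0,3->1,3->2,3->4] -> levels [8 8 8 4 7]
Step 8: flows [0->3,1->3,2->3,4->3] -> levels [7 7 7 8 6]
  -> period-2 cycle (repeats step 6); tank 3 never drops to <=2
Tank 3 never reaches <=2 within 15 steps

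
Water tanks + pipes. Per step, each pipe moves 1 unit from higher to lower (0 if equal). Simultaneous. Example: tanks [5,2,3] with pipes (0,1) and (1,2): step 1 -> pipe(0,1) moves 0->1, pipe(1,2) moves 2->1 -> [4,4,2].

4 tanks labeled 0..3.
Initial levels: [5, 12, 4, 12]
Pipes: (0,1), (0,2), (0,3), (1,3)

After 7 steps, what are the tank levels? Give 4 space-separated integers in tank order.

Step 1: flows [1->0,0->2,3->0,1=3] -> levels [6 11 5 11]
Step 2: flows [1->0,0->2,3->0,1=3] -> levels [7 10 6 10]
Step 3: flows [1->0,0->2,3->0,1=3] -> levels [8 9 7 9]
Step 4: flows [1->0,0->2,3->0,1=3] -> levels [9 8 8 8]
Step 5: flows [0->1,0->2,0->3,1=3] -> levels [6 9 9 9]
Step 6: flows [1->0,2->0,3->0,1=3] -> levels [9 8 8 8]
  -> period-2 cycle: step 6 state = step 4 state
  -> state at step 7: (7-4) mod 2 = 1, same as step 5 -> [6 9 9 9]

Answer: 6 9 9 9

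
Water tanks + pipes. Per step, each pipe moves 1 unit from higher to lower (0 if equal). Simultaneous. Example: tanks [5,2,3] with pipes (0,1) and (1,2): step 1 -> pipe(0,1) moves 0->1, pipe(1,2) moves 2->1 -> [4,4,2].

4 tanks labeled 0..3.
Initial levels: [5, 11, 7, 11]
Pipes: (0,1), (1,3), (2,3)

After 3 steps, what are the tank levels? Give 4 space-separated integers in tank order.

Answer: 8 8 9 9

Derivation:
Step 1: flows [1->0,1=3,3->2] -> levels [6 10 8 10]
Step 2: flows [1->0,1=3,3->2] -> levels [7 9 9 9]
Step 3: flows [1->0,1=3,2=3] -> levels [8 8 9 9]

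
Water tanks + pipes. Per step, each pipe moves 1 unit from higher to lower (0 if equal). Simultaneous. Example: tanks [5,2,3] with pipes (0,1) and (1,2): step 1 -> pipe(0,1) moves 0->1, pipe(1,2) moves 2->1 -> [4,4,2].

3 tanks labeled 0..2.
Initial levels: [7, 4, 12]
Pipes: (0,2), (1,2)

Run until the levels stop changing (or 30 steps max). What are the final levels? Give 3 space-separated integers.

Step 1: flows [2->0,2->1] -> levels [8 5 10]
Step 2: flows [2->0,2->1] -> levels [9 6 8]
Step 3: flows [0->2,2->1] -> levels [8 7 8]
Step 4: flows [0=2,2->1] -> levels [8 8 7]
Step 5: flows [0->2,1->2] -> levels [7 7 9]
Step 6: flows [2->0,2->1] -> levels [8 8 7]
  -> period-2 cycle: step 6 state = step 4 state; never stabilizes
  -> state at step 30: (30-4) mod 2 = 0, same as step 4 -> [8 8 7]

Answer: 8 8 7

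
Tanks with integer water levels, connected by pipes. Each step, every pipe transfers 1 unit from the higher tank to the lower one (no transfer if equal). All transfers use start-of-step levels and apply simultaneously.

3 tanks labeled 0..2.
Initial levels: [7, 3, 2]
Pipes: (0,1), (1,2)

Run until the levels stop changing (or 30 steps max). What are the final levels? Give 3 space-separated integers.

Answer: 4 4 4

Derivation:
Step 1: flows [0->1,1->2] -> levels [6 3 3]
Step 2: flows [0->1,1=2] -> levels [5 4 3]
Step 3: flows [0->1,1->2] -> levels [4 4 4]
Step 4: flows [0=1,1=2] -> levels [4 4 4]
  -> stable (no change)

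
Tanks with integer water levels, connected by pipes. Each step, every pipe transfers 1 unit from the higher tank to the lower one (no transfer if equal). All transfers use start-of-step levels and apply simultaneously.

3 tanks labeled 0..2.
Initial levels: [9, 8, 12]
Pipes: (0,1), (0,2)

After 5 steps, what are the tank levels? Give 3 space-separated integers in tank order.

Step 1: flows [0->1,2->0] -> levels [9 9 11]
Step 2: flows [0=1,2->0] -> levels [10 9 10]
Step 3: flows [0->1,0=2] -> levels [9 10 10]
Step 4: flows [1->0,2->0] -> levels [11 9 9]
Step 5: flows [0->1,0->2] -> levels [9 10 10]

Answer: 9 10 10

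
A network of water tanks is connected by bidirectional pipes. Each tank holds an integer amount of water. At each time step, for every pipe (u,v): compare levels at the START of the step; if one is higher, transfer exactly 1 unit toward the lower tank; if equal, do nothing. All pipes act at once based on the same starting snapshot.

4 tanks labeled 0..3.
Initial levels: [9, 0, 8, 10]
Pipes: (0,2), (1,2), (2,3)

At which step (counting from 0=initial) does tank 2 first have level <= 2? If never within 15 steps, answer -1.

Answer: -1

Derivation:
Step 1: flows [0->2,2->1,3->2] -> levels [8 1 9 9]
Step 2: flows [2->0,2->1,2=3] -> levels [9 2 7 9]
Step 3: flows [0->2,2->1,3->2] -> levels [8 3 8 8]
Step 4: flows [0=2,2->1,2=3] -> levels [8 4 7 8]
Step 5: flows [0->2,2->1,3->2] -> levels [7 5 8 7]
Step 6: flows [2->0,2->1,2->3] -> levels [8 6 5 8]
Step 7: flows [0->2,1->2,3->2] -> levels [7 5 8 7]
  -> period-2 cycle (repeats step 5); tank 2 never drops to <=2
Tank 2 never reaches <=2 within 15 steps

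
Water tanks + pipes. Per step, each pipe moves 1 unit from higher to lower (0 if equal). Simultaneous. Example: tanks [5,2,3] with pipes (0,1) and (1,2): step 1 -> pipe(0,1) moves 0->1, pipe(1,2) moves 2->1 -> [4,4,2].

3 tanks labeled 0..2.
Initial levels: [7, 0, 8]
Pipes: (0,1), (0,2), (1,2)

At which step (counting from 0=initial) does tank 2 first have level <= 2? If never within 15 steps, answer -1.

Answer: -1

Derivation:
Step 1: flows [0->1,2->0,2->1] -> levels [7 2 6]
Step 2: flows [0->1,0->2,2->1] -> levels [5 4 6]
Step 3: flows [0->1,2->0,2->1] -> levels [5 6 4]
Step 4: flows [1->0,0->2,1->2] -> levels [5 4 6]
  -> period-2 cycle (repeats step 2); tank 2 never drops to <=2
Tank 2 never reaches <=2 within 15 steps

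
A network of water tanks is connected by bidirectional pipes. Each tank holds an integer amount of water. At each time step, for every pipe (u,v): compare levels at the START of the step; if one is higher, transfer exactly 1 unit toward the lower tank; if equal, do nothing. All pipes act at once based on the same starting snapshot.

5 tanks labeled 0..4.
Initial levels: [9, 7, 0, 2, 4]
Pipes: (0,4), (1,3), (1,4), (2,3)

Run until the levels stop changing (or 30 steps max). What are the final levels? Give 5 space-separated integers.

Step 1: flows [0->4,1->3,1->4,3->2] -> levels [8 5 1 2 6]
Step 2: flows [0->4,1->3,4->1,3->2] -> levels [7 5 2 2 6]
Step 3: flows [0->4,1->3,4->1,2=3] -> levels [6 5 2 3 6]
Step 4: flows [0=4,1->3,4->1,3->2] -> levels [6 5 3 3 5]
Step 5: flows [0->4,1->3,1=4,2=3] -> levels [5 4 3 4 6]
Step 6: flows [4->0,1=3,4->1,3->2] -> levels [6 5 4 3 4]
Step 7: flows [0->4,1->3,1->4,2->3] -> levels [5 3 3 5 6]
Step 8: flows [4->0,3->1,4->1,3->2] -> levels [6 5 4 3 4]
  -> period-2 cycle: step 8 state = step 6 state; never stabilizes
  -> state at step 30: (30-6) mod 2 = 0, same as step 6 -> [6 5 4 3 4]

Answer: 6 5 4 3 4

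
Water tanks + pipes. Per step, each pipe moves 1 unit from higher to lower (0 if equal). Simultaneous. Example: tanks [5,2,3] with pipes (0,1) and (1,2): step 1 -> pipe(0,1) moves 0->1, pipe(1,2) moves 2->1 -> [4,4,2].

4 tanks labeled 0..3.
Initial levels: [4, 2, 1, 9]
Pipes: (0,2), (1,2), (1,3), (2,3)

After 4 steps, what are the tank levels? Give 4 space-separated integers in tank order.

Step 1: flows [0->2,1->2,3->1,3->2] -> levels [3 2 4 7]
Step 2: flows [2->0,2->1,3->1,3->2] -> levels [4 4 3 5]
Step 3: flows [0->2,1->2,3->1,3->2] -> levels [3 4 6 3]
Step 4: flows [2->0,2->1,1->3,2->3] -> levels [4 4 3 5]

Answer: 4 4 3 5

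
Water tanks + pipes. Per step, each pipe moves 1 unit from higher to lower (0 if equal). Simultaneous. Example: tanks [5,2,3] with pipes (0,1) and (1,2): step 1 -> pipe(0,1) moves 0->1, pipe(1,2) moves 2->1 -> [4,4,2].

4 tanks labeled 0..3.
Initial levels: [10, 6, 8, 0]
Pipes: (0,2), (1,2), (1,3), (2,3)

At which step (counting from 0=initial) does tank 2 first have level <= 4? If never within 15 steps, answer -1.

Step 1: flows [0->2,2->1,1->3,2->3] -> levels [9 6 7 2]
Step 2: flows [0->2,2->1,1->3,2->3] -> levels [8 6 6 4]
Step 3: flows [0->2,1=2,1->3,2->3] -> levels [7 5 6 6]
Step 4: flows [0->2,2->1,3->1,2=3] -> levels [6 7 6 5]
Step 5: flows [0=2,1->2,1->3,2->3] -> levels [6 5 6 7]
Step 6: flows [0=2,2->1,3->1,3->2] -> levels [6 7 6 5]
  -> period-2 cycle (repeats step 4); tank 2 never drops to <=4
Tank 2 never reaches <=4 within 15 steps

Answer: -1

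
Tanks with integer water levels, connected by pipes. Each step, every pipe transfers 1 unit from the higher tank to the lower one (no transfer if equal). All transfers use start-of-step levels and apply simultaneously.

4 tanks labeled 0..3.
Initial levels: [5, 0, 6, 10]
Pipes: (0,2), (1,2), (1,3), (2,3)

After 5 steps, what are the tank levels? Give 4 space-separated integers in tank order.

Step 1: flows [2->0,2->1,3->1,3->2] -> levels [6 2 5 8]
Step 2: flows [0->2,2->1,3->1,3->2] -> levels [5 4 6 6]
Step 3: flows [2->0,2->1,3->1,2=3] -> levels [6 6 4 5]
Step 4: flows [0->2,1->2,1->3,3->2] -> levels [5 4 7 5]
Step 5: flows [2->0,2->1,3->1,2->3] -> levels [6 6 4 5]

Answer: 6 6 4 5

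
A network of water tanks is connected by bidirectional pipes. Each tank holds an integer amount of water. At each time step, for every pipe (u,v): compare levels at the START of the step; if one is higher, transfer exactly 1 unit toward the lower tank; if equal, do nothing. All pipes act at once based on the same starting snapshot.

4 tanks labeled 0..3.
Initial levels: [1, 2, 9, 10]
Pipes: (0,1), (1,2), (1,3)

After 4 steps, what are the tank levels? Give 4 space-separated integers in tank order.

Step 1: flows [1->0,2->1,3->1] -> levels [2 3 8 9]
Step 2: flows [1->0,2->1,3->1] -> levels [3 4 7 8]
Step 3: flows [1->0,2->1,3->1] -> levels [4 5 6 7]
Step 4: flows [1->0,2->1,3->1] -> levels [5 6 5 6]

Answer: 5 6 5 6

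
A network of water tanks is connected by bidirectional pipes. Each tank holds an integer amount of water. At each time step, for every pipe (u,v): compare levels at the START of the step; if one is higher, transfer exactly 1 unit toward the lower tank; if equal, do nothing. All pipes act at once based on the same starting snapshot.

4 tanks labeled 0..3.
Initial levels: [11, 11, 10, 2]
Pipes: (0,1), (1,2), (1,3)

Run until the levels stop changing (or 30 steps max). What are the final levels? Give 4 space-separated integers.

Step 1: flows [0=1,1->2,1->3] -> levels [11 9 11 3]
Step 2: flows [0->1,2->1,1->3] -> levels [10 10 10 4]
Step 3: flows [0=1,1=2,1->3] -> levels [10 9 10 5]
Step 4: flows [0->1,2->1,1->3] -> levels [9 10 9 6]
Step 5: flows [1->0,1->2,1->3] -> levels [10 7 10 7]
Step 6: flows [0->1,2->1,1=3] -> levels [9 9 9 7]
Step 7: flows [0=1,1=2,1->3] -> levels [9 8 9 8]
Step 8: flows [0->1,2->1,1=3] -> levels [8 10 8 8]
Step 9: flows [1->0,1->2,1->3] -> levels [9 7 9 9]
Step 10: flows [0->1,2->1,3->1] -> levels [8 10 8 8]
  -> period-2 cycle: step 10 state = step 8 state; never stabilizes
  -> state at step 30: (30-8) mod 2 = 0, same as step 8 -> [8 10 8 8]

Answer: 8 10 8 8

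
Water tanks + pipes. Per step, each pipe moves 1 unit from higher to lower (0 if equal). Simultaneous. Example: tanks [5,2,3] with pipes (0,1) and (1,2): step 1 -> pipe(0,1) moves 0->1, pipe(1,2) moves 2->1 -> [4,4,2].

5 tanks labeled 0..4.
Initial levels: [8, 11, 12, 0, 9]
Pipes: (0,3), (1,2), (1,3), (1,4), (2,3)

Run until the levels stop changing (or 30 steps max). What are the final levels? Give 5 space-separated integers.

Step 1: flows [0->3,2->1,1->3,1->4,2->3] -> levels [7 10 10 3 10]
Step 2: flows [0->3,1=2,1->3,1=4,2->3] -> levels [6 9 9 6 10]
Step 3: flows [0=3,1=2,1->3,4->1,2->3] -> levels [6 9 8 8 9]
Step 4: flows [3->0,1->2,1->3,1=4,2=3] -> levels [7 7 9 8 9]
Step 5: flows [3->0,2->1,3->1,4->1,2->3] -> levels [8 10 7 7 8]
Step 6: flows [0->3,1->2,1->3,1->4,2=3] -> levels [7 7 8 9 9]
Step 7: flows [3->0,2->1,3->1,4->1,3->2] -> levels [8 10 8 6 8]
Step 8: flows [0->3,1->2,1->3,1->4,2->3] -> levels [7 7 8 9 9]
  -> period-2 cycle: step 8 state = step 6 state; never stabilizes
  -> state at step 30: (30-6) mod 2 = 0, same as step 6 -> [7 7 8 9 9]

Answer: 7 7 8 9 9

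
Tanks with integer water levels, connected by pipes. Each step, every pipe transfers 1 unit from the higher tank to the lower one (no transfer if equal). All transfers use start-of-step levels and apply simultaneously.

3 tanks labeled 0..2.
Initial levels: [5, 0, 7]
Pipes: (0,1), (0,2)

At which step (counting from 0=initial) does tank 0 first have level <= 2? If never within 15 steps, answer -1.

Step 1: flows [0->1,2->0] -> levels [5 1 6]
Step 2: flows [0->1,2->0] -> levels [5 2 5]
Step 3: flows [0->1,0=2] -> levels [4 3 5]
Step 4: flows [0->1,2->0] -> levels [4 4 4]
Step 5: flows [0=1,0=2] -> levels [4 4 4]
  -> stable; tank 0 stays at 4 > 2
Tank 0 never reaches <=2 within 15 steps

Answer: -1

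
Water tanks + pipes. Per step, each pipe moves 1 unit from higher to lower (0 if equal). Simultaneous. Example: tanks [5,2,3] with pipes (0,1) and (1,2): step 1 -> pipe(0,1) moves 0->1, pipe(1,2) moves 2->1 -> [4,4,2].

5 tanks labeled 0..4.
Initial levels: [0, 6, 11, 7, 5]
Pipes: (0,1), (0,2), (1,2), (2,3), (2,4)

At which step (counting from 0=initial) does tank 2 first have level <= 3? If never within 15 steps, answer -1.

Step 1: flows [1->0,2->0,2->1,2->3,2->4] -> levels [2 6 7 8 6]
Step 2: flows [1->0,2->0,2->1,3->2,2->4] -> levels [4 6 5 7 7]
Step 3: flows [1->0,2->0,1->2,3->2,4->2] -> levels [6 4 7 6 6]
Step 4: flows [0->1,2->0,2->1,2->3,2->4] -> levels [6 6 3 7 7]
Tank 2 first reaches <=3 at step 4

Answer: 4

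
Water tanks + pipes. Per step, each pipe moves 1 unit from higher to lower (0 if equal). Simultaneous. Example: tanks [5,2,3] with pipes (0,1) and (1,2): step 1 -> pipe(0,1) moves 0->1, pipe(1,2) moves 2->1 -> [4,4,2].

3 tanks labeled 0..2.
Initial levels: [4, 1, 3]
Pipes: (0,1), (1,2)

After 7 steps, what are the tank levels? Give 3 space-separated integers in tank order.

Answer: 2 4 2

Derivation:
Step 1: flows [0->1,2->1] -> levels [3 3 2]
Step 2: flows [0=1,1->2] -> levels [3 2 3]
Step 3: flows [0->1,2->1] -> levels [2 4 2]
Step 4: flows [1->0,1->2] -> levels [3 2 3]
  -> period-2 cycle: step 4 state = step 2 state
  -> state at step 7: (7-2) mod 2 = 1, same as step 3 -> [2 4 2]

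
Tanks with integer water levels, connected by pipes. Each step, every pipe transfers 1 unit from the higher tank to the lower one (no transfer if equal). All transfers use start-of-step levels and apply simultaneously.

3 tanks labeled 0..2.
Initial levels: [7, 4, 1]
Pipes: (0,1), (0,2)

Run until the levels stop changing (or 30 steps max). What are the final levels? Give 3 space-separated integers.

Answer: 4 4 4

Derivation:
Step 1: flows [0->1,0->2] -> levels [5 5 2]
Step 2: flows [0=1,0->2] -> levels [4 5 3]
Step 3: flows [1->0,0->2] -> levels [4 4 4]
Step 4: flows [0=1,0=2] -> levels [4 4 4]
  -> stable (no change)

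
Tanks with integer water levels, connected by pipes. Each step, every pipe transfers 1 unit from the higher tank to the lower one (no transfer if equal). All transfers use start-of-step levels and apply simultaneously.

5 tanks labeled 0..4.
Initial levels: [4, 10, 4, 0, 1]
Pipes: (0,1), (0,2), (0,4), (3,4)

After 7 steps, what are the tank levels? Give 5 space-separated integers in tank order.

Answer: 4 4 4 4 3

Derivation:
Step 1: flows [1->0,0=2,0->4,4->3] -> levels [4 9 4 1 1]
Step 2: flows [1->0,0=2,0->4,3=4] -> levels [4 8 4 1 2]
Step 3: flows [1->0,0=2,0->4,4->3] -> levels [4 7 4 2 2]
Step 4: flows [1->0,0=2,0->4,3=4] -> levels [4 6 4 2 3]
Step 5: flows [1->0,0=2,0->4,4->3] -> levels [4 5 4 3 3]
Step 6: flows [1->0,0=2,0->4,3=4] -> levels [4 4 4 3 4]
Step 7: flows [0=1,0=2,0=4,4->3] -> levels [4 4 4 4 3]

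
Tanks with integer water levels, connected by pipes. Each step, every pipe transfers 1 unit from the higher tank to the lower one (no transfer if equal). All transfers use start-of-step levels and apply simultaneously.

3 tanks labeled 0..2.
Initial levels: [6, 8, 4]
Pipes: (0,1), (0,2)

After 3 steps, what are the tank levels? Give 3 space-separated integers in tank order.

Answer: 6 6 6

Derivation:
Step 1: flows [1->0,0->2] -> levels [6 7 5]
Step 2: flows [1->0,0->2] -> levels [6 6 6]
Step 3: flows [0=1,0=2] -> levels [6 6 6]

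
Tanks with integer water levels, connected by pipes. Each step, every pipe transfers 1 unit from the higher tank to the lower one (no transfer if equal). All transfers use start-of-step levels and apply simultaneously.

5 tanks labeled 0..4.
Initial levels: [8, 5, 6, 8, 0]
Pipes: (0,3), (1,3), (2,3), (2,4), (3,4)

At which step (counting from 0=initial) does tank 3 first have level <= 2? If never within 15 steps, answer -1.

Answer: -1

Derivation:
Step 1: flows [0=3,3->1,3->2,2->4,3->4] -> levels [8 6 6 5 2]
Step 2: flows [0->3,1->3,2->3,2->4,3->4] -> levels [7 5 4 7 4]
Step 3: flows [0=3,3->1,3->2,2=4,3->4] -> levels [7 6 5 4 5]
Step 4: flows [0->3,1->3,2->3,2=4,4->3] -> levels [6 5 4 8 4]
Step 5: flows [3->0,3->1,3->2,2=4,3->4] -> levels [7 6 5 4 5]
  -> period-2 cycle (repeats step 3); tank 3 never drops to <=2
Tank 3 never reaches <=2 within 15 steps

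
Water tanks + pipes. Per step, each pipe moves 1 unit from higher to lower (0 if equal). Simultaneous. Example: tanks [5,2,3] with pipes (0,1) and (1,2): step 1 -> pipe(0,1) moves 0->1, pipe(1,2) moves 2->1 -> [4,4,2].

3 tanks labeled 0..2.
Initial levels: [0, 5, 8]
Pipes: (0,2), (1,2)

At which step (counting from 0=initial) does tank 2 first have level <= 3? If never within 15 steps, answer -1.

Answer: 6

Derivation:
Step 1: flows [2->0,2->1] -> levels [1 6 6]
Step 2: flows [2->0,1=2] -> levels [2 6 5]
Step 3: flows [2->0,1->2] -> levels [3 5 5]
Step 4: flows [2->0,1=2] -> levels [4 5 4]
Step 5: flows [0=2,1->2] -> levels [4 4 5]
Step 6: flows [2->0,2->1] -> levels [5 5 3]
Tank 2 first reaches <=3 at step 6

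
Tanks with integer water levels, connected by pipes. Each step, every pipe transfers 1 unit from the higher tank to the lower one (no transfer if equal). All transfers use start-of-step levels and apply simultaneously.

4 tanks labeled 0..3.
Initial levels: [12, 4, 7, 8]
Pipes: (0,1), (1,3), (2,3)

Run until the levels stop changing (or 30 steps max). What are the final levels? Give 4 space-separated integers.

Step 1: flows [0->1,3->1,3->2] -> levels [11 6 8 6]
Step 2: flows [0->1,1=3,2->3] -> levels [10 7 7 7]
Step 3: flows [0->1,1=3,2=3] -> levels [9 8 7 7]
Step 4: flows [0->1,1->3,2=3] -> levels [8 8 7 8]
Step 5: flows [0=1,1=3,3->2] -> levels [8 8 8 7]
Step 6: flows [0=1,1->3,2->3] -> levels [8 7 7 9]
Step 7: flows [0->1,3->1,3->2] -> levels [7 9 8 7]
Step 8: flows [1->0,1->3,2->3] -> levels [8 7 7 9]
  -> period-2 cycle: step 8 state = step 6 state; never stabilizes
  -> state at step 30: (30-6) mod 2 = 0, same as step 6 -> [8 7 7 9]

Answer: 8 7 7 9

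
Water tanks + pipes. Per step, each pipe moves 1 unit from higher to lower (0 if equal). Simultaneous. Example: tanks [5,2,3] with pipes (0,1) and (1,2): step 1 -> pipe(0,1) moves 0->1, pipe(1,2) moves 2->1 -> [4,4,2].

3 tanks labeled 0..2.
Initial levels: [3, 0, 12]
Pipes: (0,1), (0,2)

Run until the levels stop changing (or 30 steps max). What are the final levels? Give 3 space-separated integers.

Step 1: flows [0->1,2->0] -> levels [3 1 11]
Step 2: flows [0->1,2->0] -> levels [3 2 10]
Step 3: flows [0->1,2->0] -> levels [3 3 9]
Step 4: flows [0=1,2->0] -> levels [4 3 8]
Step 5: flows [0->1,2->0] -> levels [4 4 7]
Step 6: flows [0=1,2->0] -> levels [5 4 6]
Step 7: flows [0->1,2->0] -> levels [5 5 5]
Step 8: flows [0=1,0=2] -> levels [5 5 5]
  -> stable (no change)

Answer: 5 5 5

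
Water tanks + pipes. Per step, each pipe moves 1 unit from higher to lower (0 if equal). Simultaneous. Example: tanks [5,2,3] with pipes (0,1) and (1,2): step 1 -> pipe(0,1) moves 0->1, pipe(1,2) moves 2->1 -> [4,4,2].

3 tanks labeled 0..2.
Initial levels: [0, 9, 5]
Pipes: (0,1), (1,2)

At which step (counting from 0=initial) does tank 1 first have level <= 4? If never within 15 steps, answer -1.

Step 1: flows [1->0,1->2] -> levels [1 7 6]
Step 2: flows [1->0,1->2] -> levels [2 5 7]
Step 3: flows [1->0,2->1] -> levels [3 5 6]
Step 4: flows [1->0,2->1] -> levels [4 5 5]
Step 5: flows [1->0,1=2] -> levels [5 4 5]
Tank 1 first reaches <=4 at step 5

Answer: 5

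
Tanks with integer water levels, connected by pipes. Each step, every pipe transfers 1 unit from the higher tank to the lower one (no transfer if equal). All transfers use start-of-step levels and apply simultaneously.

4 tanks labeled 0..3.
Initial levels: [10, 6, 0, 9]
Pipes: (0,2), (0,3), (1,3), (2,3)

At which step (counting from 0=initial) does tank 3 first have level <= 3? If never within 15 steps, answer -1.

Step 1: flows [0->2,0->3,3->1,3->2] -> levels [8 7 2 8]
Step 2: flows [0->2,0=3,3->1,3->2] -> levels [7 8 4 6]
Step 3: flows [0->2,0->3,1->3,3->2] -> levels [5 7 6 7]
Step 4: flows [2->0,3->0,1=3,3->2] -> levels [7 7 6 5]
Step 5: flows [0->2,0->3,1->3,2->3] -> levels [5 6 6 8]
Step 6: flows [2->0,3->0,3->1,3->2] -> levels [7 7 6 5]
  -> period-2 cycle (repeats step 4); tank 3 never drops to <=3
Tank 3 never reaches <=3 within 15 steps

Answer: -1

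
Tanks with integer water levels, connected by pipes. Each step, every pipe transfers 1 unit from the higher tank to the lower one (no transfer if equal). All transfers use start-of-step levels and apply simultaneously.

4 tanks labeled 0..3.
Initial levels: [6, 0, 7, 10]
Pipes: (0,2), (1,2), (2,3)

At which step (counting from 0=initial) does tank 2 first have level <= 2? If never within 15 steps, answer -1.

Step 1: flows [2->0,2->1,3->2] -> levels [7 1 6 9]
Step 2: flows [0->2,2->1,3->2] -> levels [6 2 7 8]
Step 3: flows [2->0,2->1,3->2] -> levels [7 3 6 7]
Step 4: flows [0->2,2->1,3->2] -> levels [6 4 7 6]
Step 5: flows [2->0,2->1,2->3] -> levels [7 5 4 7]
Step 6: flows [0->2,1->2,3->2] -> levels [6 4 7 6]
  -> period-2 cycle (repeats step 4); tank 2 never drops to <=2
Tank 2 never reaches <=2 within 15 steps

Answer: -1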